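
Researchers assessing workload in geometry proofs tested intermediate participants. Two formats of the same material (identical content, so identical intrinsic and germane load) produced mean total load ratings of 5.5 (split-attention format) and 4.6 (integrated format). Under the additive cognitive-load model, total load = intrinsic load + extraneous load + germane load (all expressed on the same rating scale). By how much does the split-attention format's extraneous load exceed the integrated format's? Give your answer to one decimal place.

0.9

Intrinsic and germane load are equal across formats, so the difference in total load equals the difference in extraneous load.
Extraneous-load difference = 5.5 − 4.6 = 0.9.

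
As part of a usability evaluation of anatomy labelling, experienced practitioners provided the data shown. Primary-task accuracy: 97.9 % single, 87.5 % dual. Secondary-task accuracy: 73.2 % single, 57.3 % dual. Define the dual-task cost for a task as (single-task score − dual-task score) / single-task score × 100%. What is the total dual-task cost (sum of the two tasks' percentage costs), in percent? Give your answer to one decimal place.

32.3

Primary cost = (97.9 − 87.5) / 97.9 × 100% = 10.6231%.
Secondary cost = (73.2 − 57.3) / 73.2 × 100% = 21.7213%.
Total = 10.6231% + 21.7213% = 32.3444% ≈ 32.3%.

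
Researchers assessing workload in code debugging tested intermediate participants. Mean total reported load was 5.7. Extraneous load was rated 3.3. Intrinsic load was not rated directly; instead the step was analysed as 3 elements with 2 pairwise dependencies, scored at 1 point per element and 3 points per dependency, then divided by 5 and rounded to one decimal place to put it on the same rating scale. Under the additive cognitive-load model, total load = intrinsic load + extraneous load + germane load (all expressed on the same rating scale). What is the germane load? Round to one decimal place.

Intrinsic (element-interactivity): (3 × 1 + 2 × 3) / 5 = 9 / 5 = 1.8000 → 1.8.
germane load = total − intrinsic − extraneous
             = 5.7 − 1.8 − 3.3 = 0.6.

0.6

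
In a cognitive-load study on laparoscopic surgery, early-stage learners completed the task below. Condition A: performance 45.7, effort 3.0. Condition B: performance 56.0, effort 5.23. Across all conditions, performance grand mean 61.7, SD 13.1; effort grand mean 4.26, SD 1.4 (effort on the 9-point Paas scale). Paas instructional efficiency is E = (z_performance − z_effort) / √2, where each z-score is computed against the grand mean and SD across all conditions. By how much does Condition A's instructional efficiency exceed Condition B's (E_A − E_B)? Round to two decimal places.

0.57

Condition A: z_P = (45.7 − 61.7)/13.1 = -1.2214; z_E = (3.0 − 4.26)/1.4 = -0.9000; E_A = (-1.2214 − (-0.9000))/√2 = -0.2273.
Condition B: z_P = (56.0 − 61.7)/13.1 = -0.4351; z_E = (5.23 − 4.26)/1.4 = 0.6929; E_B = (-0.4351 − 0.6929)/√2 = -0.7976.
E_A − E_B = -0.2273 − (-0.7976) = 0.5703 ≈ 0.57.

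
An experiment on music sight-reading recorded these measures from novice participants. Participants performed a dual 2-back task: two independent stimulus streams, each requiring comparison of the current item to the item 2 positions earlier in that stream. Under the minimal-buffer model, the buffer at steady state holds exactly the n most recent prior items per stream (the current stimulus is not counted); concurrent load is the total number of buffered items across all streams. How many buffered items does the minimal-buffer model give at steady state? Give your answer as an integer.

4

Each stream's buffer holds its 2 most recent prior items.
Two independent streams: 2 × 2 = 4 buffered items at steady state.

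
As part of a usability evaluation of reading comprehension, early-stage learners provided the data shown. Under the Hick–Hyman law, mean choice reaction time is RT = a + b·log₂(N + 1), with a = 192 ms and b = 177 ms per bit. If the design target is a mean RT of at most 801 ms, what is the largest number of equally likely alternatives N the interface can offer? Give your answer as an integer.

9

Set 192 + 177·log₂(N + 1) ≤ 801.
log₂(N + 1) ≤ (801 − 192) / 177 = 3.4407.
N + 1 ≤ 2^3.4407 = 10.8581.
N ≤ 9.8581, so the largest integer N is 9.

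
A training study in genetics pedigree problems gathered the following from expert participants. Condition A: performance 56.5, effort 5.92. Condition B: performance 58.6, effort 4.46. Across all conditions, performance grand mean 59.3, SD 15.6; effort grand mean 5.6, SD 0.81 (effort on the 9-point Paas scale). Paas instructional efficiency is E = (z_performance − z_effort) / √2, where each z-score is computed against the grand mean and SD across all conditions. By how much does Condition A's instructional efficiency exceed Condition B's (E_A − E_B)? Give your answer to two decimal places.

Condition A: z_P = (56.5 − 59.3)/15.6 = -0.1795; z_E = (5.92 − 5.6)/0.81 = 0.3951; E_A = (-0.1795 − 0.3951)/√2 = -0.4063.
Condition B: z_P = (58.6 − 59.3)/15.6 = -0.0449; z_E = (4.46 − 5.6)/0.81 = -1.4074; E_B = (-0.0449 − (-1.4074))/√2 = 0.9634.
E_A − E_B = -0.4063 − 0.9634 = -1.3697 ≈ -1.37.

-1.37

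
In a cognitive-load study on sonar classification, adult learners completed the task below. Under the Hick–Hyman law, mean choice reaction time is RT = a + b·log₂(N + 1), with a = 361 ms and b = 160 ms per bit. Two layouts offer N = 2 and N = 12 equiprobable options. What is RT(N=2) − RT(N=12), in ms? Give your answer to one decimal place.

RT(2) = 361 + 160·log₂(3) = 361 + 160·1.5850 = 614.6000 ms.
RT(12) = 361 + 160·log₂(13) = 361 + 160·3.7004 = 953.0640 ms.
Difference = 614.6000 − 953.0640 = -338.4640 ≈ -338.5 ms.

-338.5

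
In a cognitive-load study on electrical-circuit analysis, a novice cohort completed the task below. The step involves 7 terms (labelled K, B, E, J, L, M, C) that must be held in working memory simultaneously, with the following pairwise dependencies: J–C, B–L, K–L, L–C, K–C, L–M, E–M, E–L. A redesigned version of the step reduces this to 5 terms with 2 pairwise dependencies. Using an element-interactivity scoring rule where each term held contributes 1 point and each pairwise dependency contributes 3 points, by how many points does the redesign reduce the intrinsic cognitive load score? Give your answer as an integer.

Original: 7 × 1 + 8 × 3 = 7 + 24 = 31.
Redesigned: 5 × 1 + 2 × 3 = 5 + 6 = 11.
Reduction = 31 − 11 = 20.

20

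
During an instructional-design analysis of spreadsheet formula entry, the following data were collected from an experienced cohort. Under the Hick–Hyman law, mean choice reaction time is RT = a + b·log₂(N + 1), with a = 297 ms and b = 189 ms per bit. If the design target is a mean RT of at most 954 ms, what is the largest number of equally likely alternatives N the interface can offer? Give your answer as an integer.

10

Set 297 + 189·log₂(N + 1) ≤ 954.
log₂(N + 1) ≤ (954 − 297) / 189 = 3.4762.
N + 1 ≤ 2^3.4762 = 11.1286.
N ≤ 10.1286, so the largest integer N is 10.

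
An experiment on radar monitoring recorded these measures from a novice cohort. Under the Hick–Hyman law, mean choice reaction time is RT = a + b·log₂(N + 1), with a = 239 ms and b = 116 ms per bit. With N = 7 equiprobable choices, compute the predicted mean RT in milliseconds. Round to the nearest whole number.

587

log₂(7 + 1) = log₂(8) = 3.0000.
RT = 239 + 116 × 3.0000 = 239 + 348.0000 = 587.0000 ms.
≈ 587 ms.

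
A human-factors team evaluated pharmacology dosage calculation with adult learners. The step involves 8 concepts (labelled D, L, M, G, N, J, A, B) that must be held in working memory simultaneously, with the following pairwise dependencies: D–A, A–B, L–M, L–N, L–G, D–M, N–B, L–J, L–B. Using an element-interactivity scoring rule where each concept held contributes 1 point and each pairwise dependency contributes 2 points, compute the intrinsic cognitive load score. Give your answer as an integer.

Count of concepts held simultaneously: 8.
Count of pairwise dependencies listed: 9.
Element contribution: 8 × 1 = 8.
Interaction contribution: 9 × 2 = 18.
Intrinsic load = 8 + 18 = 26.

26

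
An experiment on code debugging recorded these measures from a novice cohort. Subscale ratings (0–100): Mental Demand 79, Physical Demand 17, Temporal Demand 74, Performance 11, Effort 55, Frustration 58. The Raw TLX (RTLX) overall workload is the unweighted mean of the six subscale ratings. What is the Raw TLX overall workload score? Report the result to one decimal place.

49.0

Sum of ratings = 79 + 17 + 74 + 11 + 55 + 58 = 294.
RTLX = 294 / 6 = 49.0000 ≈ 49.0.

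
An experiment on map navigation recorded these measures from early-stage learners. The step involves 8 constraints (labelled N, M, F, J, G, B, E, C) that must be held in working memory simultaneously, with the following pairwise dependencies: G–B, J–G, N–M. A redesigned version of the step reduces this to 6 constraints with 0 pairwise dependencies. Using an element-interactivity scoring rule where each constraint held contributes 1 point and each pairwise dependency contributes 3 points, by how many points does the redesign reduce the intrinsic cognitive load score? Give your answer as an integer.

11

Original: 8 × 1 + 3 × 3 = 8 + 9 = 17.
Redesigned: 6 × 1 + 0 × 3 = 6 + 0 = 6.
Reduction = 17 − 6 = 11.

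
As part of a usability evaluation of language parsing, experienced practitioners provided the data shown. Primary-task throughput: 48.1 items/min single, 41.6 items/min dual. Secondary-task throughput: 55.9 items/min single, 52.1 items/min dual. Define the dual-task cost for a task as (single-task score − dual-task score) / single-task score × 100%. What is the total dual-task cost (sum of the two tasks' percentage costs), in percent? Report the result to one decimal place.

Primary cost = (48.1 − 41.6) / 48.1 × 100% = 13.5135%.
Secondary cost = (55.9 − 52.1) / 55.9 × 100% = 6.7979%.
Total = 13.5135% + 6.7979% = 20.3114% ≈ 20.3%.

20.3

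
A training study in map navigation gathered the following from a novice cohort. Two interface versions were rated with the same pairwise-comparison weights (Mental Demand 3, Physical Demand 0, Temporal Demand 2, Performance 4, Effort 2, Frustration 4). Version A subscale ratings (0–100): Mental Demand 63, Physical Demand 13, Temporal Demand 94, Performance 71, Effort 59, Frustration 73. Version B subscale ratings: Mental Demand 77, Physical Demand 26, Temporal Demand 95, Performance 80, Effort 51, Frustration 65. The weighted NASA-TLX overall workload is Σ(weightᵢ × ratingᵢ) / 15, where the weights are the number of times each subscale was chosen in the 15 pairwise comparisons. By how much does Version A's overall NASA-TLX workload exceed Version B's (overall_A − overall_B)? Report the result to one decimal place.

Version A weighted sum = 3·63 + 0·13 + 2·94 + 4·71 + 2·59 + 4·73 = 189 + 0 + 188 + 284 + 118 + 292 = 1071; overall_A = 1071/15 = 71.4000.
Version B weighted sum = 3·77 + 0·26 + 2·95 + 4·80 + 2·51 + 4·65 = 231 + 0 + 190 + 320 + 102 + 260 = 1103; overall_B = 1103/15 = 73.5333.
Difference = 71.4000 − 73.5333 = -2.1333 ≈ -2.1.

-2.1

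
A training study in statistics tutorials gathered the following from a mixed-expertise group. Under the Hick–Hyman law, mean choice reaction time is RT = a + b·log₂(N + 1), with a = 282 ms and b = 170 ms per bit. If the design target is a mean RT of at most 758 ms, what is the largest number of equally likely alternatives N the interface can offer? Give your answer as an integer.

5

Set 282 + 170·log₂(N + 1) ≤ 758.
log₂(N + 1) ≤ (758 − 282) / 170 = 2.8000.
N + 1 ≤ 2^2.8000 = 6.9644.
N ≤ 5.9644, so the largest integer N is 5.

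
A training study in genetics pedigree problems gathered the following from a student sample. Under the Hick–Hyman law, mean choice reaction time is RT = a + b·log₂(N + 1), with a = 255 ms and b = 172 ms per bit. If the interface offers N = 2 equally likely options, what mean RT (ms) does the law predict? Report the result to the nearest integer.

log₂(2 + 1) = log₂(3) = 1.5850.
RT = 255 + 172 × 1.5850 = 255 + 272.6200 = 527.6200 ms.
≈ 528 ms.

528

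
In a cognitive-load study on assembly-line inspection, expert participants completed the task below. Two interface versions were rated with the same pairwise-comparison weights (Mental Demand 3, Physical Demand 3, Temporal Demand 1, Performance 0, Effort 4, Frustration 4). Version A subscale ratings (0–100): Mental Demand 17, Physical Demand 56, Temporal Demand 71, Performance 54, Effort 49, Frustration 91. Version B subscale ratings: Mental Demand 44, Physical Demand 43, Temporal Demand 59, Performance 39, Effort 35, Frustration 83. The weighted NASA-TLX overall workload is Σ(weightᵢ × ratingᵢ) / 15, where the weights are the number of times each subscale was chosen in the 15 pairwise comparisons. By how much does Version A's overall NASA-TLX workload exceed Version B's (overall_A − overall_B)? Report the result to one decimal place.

Version A weighted sum = 3·17 + 3·56 + 1·71 + 0·54 + 4·49 + 4·91 = 51 + 168 + 71 + 0 + 196 + 364 = 850; overall_A = 850/15 = 56.6667.
Version B weighted sum = 3·44 + 3·43 + 1·59 + 0·39 + 4·35 + 4·83 = 132 + 129 + 59 + 0 + 140 + 332 = 792; overall_B = 792/15 = 52.8000.
Difference = 56.6667 − 52.8000 = 3.8667 ≈ 3.9.

3.9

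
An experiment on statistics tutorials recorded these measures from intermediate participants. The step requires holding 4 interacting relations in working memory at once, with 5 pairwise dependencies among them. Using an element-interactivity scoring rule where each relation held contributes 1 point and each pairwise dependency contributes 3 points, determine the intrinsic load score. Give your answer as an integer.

19

Element contribution: 4 × 1 = 4.
Interaction contribution: 5 × 3 = 15.
Intrinsic load = 4 + 15 = 19.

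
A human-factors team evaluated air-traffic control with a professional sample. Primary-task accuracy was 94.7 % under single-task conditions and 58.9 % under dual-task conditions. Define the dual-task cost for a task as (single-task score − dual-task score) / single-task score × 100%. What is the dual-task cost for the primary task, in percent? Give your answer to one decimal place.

37.8

Cost = (94.7 − 58.9) / 94.7 × 100%
     = 35.8000 / 94.7 × 100% = 37.8036%.
≈ 37.8%.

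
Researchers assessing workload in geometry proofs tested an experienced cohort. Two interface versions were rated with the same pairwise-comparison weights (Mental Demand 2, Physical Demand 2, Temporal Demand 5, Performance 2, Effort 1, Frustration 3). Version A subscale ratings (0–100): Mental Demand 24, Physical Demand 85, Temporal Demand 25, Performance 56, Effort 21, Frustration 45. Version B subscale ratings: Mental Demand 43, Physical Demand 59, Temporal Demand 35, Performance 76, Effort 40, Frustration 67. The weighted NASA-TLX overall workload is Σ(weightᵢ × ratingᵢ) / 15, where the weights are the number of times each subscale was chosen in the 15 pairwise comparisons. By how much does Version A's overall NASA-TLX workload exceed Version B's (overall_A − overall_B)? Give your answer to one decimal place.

Version A weighted sum = 2·24 + 2·85 + 5·25 + 2·56 + 1·21 + 3·45 = 48 + 170 + 125 + 112 + 21 + 135 = 611; overall_A = 611/15 = 40.7333.
Version B weighted sum = 2·43 + 2·59 + 5·35 + 2·76 + 1·40 + 3·67 = 86 + 118 + 175 + 152 + 40 + 201 = 772; overall_B = 772/15 = 51.4667.
Difference = 40.7333 − 51.4667 = -10.7334 ≈ -10.7.

-10.7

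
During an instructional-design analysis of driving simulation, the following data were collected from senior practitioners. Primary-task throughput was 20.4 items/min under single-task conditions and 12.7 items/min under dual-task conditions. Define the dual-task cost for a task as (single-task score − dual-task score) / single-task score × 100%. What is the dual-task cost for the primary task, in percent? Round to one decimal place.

37.7

Cost = (20.4 − 12.7) / 20.4 × 100%
     = 7.7000 / 20.4 × 100% = 37.7451%.
≈ 37.7%.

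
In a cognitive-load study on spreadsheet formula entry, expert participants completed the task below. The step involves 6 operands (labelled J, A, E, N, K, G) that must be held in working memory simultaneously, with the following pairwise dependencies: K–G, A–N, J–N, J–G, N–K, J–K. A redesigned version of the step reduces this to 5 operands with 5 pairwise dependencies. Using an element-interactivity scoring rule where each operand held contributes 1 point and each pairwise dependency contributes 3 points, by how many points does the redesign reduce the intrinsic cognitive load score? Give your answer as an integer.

Original: 6 × 1 + 6 × 3 = 6 + 18 = 24.
Redesigned: 5 × 1 + 5 × 3 = 5 + 15 = 20.
Reduction = 24 − 20 = 4.

4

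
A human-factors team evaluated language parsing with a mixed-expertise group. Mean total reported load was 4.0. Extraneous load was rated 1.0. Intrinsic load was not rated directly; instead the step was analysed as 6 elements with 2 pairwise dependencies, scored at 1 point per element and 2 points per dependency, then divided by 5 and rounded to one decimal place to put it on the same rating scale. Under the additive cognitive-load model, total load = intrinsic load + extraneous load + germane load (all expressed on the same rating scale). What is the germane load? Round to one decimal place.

1.0

Intrinsic (element-interactivity): (6 × 1 + 2 × 2) / 5 = 10 / 5 = 2.0000 → 2.0.
germane load = total − intrinsic − extraneous
             = 4.0 − 2.0 − 1.0 = 1.0.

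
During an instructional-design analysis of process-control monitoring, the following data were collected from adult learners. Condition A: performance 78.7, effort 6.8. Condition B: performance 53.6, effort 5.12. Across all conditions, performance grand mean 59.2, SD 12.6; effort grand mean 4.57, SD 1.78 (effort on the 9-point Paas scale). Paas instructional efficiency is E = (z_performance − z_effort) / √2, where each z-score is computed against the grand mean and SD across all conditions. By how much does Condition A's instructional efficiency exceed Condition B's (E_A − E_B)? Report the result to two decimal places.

0.74

Condition A: z_P = (78.7 − 59.2)/12.6 = 1.5476; z_E = (6.8 − 4.57)/1.78 = 1.2528; E_A = (1.5476 − 1.2528)/√2 = 0.2085.
Condition B: z_P = (53.6 − 59.2)/12.6 = -0.4444; z_E = (5.12 − 4.57)/1.78 = 0.3090; E_B = (-0.4444 − 0.3090)/√2 = -0.5327.
E_A − E_B = 0.2085 − (-0.5327) = 0.7412 ≈ 0.74.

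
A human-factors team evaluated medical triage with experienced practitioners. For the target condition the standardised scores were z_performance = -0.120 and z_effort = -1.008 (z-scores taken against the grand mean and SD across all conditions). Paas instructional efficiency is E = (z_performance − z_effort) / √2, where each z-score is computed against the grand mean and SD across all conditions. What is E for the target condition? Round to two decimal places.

0.63

z_P − z_E = -0.120 − (-1.008) = 0.8880.
E = 0.8880 / √2 = 0.8880 / 1.41421 = 0.6279 ≈ 0.63.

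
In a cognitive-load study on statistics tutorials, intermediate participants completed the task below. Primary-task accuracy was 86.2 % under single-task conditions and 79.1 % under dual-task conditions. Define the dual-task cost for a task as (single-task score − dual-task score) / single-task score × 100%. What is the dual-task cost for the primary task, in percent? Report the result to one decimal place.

8.2

Cost = (86.2 − 79.1) / 86.2 × 100%
     = 7.1000 / 86.2 × 100% = 8.2367%.
≈ 8.2%.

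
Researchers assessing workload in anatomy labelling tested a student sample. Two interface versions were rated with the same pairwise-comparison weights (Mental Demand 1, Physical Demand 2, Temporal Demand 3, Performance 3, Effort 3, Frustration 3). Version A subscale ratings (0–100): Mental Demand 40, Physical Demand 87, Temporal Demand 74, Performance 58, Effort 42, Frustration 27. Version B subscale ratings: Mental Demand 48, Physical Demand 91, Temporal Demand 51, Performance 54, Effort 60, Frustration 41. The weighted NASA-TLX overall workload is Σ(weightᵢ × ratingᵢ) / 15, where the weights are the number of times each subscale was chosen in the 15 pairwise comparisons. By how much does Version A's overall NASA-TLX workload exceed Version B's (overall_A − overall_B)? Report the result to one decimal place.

Version A weighted sum = 1·40 + 2·87 + 3·74 + 3·58 + 3·42 + 3·27 = 40 + 174 + 222 + 174 + 126 + 81 = 817; overall_A = 817/15 = 54.4667.
Version B weighted sum = 1·48 + 2·91 + 3·51 + 3·54 + 3·60 + 3·41 = 48 + 182 + 153 + 162 + 180 + 123 = 848; overall_B = 848/15 = 56.5333.
Difference = 54.4667 − 56.5333 = -2.0666 ≈ -2.1.

-2.1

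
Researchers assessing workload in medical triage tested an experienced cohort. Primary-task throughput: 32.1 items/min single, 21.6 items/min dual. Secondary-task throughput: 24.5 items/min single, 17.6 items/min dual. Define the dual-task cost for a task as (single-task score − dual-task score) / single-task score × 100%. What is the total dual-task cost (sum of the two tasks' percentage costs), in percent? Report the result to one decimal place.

60.9

Primary cost = (32.1 − 21.6) / 32.1 × 100% = 32.7103%.
Secondary cost = (24.5 − 17.6) / 24.5 × 100% = 28.1633%.
Total = 32.7103% + 28.1633% = 60.8736% ≈ 60.9%.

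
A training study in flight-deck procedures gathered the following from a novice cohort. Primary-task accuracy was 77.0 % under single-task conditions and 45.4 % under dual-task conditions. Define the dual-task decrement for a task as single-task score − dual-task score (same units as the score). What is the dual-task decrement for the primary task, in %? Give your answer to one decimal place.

31.6

Decrement = 77.0 − 45.4 = 31.6000 % ≈ 31.6 %.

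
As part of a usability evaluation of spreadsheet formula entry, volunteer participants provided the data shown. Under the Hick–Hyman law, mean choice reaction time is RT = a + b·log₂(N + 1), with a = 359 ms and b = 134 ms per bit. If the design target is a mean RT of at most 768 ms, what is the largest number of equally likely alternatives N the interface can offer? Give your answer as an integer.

Set 359 + 134·log₂(N + 1) ≤ 768.
log₂(N + 1) ≤ (768 − 359) / 134 = 3.0522.
N + 1 ≤ 2^3.0522 = 8.2948.
N ≤ 7.2948, so the largest integer N is 7.

7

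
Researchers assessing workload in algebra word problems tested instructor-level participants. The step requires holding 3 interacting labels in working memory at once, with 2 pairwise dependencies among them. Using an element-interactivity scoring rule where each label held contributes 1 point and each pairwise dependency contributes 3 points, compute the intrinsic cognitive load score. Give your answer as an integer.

Element contribution: 3 × 1 = 3.
Interaction contribution: 2 × 3 = 6.
Intrinsic load = 3 + 6 = 9.

9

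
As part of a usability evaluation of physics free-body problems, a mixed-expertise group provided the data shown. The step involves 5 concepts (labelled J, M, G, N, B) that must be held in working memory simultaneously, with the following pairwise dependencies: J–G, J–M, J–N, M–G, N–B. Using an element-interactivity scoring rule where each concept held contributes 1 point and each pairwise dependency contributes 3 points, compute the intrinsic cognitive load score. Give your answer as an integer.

20

Count of concepts held simultaneously: 5.
Count of pairwise dependencies listed: 5.
Element contribution: 5 × 1 = 5.
Interaction contribution: 5 × 3 = 15.
Intrinsic load = 5 + 15 = 20.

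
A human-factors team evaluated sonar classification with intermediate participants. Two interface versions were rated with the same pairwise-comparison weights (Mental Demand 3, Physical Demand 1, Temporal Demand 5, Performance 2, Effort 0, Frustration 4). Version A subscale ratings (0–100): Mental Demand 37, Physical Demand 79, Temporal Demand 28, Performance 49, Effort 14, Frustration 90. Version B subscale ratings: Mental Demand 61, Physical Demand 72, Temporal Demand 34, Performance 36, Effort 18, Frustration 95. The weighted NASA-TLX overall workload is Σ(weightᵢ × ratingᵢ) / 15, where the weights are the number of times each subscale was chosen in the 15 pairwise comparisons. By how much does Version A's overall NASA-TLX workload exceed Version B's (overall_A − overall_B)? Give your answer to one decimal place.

Version A weighted sum = 3·37 + 1·79 + 5·28 + 2·49 + 0·14 + 4·90 = 111 + 79 + 140 + 98 + 0 + 360 = 788; overall_A = 788/15 = 52.5333.
Version B weighted sum = 3·61 + 1·72 + 5·34 + 2·36 + 0·18 + 4·95 = 183 + 72 + 170 + 72 + 0 + 380 = 877; overall_B = 877/15 = 58.4667.
Difference = 52.5333 − 58.4667 = -5.9334 ≈ -5.9.

-5.9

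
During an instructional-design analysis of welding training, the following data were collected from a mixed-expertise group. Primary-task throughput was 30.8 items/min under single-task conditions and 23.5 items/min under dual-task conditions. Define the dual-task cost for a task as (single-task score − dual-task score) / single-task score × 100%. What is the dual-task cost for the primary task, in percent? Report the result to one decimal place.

Cost = (30.8 − 23.5) / 30.8 × 100%
     = 7.3000 / 30.8 × 100% = 23.7013%.
≈ 23.7%.

23.7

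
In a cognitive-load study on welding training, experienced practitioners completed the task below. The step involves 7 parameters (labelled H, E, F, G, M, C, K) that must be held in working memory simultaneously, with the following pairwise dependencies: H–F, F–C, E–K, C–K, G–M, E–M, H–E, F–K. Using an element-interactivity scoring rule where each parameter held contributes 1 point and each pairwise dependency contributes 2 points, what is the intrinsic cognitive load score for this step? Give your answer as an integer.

Count of parameters held simultaneously: 7.
Count of pairwise dependencies listed: 8.
Element contribution: 7 × 1 = 7.
Interaction contribution: 8 × 2 = 16.
Intrinsic load = 7 + 16 = 23.

23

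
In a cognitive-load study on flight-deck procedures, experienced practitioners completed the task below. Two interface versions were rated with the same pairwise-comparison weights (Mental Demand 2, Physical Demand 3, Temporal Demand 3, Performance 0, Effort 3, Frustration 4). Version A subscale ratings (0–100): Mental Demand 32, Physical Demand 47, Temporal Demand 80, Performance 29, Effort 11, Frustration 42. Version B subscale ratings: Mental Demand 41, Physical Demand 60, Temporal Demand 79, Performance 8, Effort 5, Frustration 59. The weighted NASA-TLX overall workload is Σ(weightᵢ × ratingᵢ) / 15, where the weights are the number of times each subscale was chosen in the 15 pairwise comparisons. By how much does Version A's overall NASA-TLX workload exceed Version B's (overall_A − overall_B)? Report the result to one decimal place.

Version A weighted sum = 2·32 + 3·47 + 3·80 + 0·29 + 3·11 + 4·42 = 64 + 141 + 240 + 0 + 33 + 168 = 646; overall_A = 646/15 = 43.0667.
Version B weighted sum = 2·41 + 3·60 + 3·79 + 0·8 + 3·5 + 4·59 = 82 + 180 + 237 + 0 + 15 + 236 = 750; overall_B = 750/15 = 50.0000.
Difference = 43.0667 − 50.0000 = -6.9333 ≈ -6.9.

-6.9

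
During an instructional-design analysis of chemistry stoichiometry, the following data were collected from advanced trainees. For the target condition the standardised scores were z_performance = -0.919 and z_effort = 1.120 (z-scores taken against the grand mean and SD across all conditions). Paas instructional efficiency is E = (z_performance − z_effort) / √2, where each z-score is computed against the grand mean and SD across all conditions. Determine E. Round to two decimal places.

-1.44

z_P − z_E = -0.919 − 1.120 = -2.0390.
E = -2.0390 / √2 = -2.0390 / 1.41421 = -1.4418 ≈ -1.44.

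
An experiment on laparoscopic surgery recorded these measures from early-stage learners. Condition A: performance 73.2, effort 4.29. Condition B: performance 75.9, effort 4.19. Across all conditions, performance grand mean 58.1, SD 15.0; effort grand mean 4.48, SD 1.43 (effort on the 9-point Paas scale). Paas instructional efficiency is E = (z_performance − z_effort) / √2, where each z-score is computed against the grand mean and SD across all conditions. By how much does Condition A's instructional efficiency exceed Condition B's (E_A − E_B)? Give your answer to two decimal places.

Condition A: z_P = (73.2 − 58.1)/15.0 = 1.0067; z_E = (4.29 − 4.48)/1.43 = -0.1329; E_A = (1.0067 − (-0.1329))/√2 = 0.8058.
Condition B: z_P = (75.9 − 58.1)/15.0 = 1.1867; z_E = (4.19 − 4.48)/1.43 = -0.2028; E_B = (1.1867 − (-0.2028))/√2 = 0.9825.
E_A − E_B = 0.8058 − 0.9825 = -0.1767 ≈ -0.18.

-0.18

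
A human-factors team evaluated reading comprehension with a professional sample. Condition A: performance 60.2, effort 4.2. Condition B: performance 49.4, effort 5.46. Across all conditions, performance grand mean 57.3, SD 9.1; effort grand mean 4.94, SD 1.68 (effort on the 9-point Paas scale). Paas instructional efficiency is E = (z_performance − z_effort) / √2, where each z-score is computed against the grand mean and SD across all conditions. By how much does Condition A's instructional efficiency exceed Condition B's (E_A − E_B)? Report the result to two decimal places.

Condition A: z_P = (60.2 − 57.3)/9.1 = 0.3187; z_E = (4.2 − 4.94)/1.68 = -0.4405; E_A = (0.3187 − (-0.4405))/√2 = 0.5368.
Condition B: z_P = (49.4 − 57.3)/9.1 = -0.8681; z_E = (5.46 − 4.94)/1.68 = 0.3095; E_B = (-0.8681 − 0.3095)/√2 = -0.8327.
E_A − E_B = 0.5368 − (-0.8327) = 1.3695 ≈ 1.37.

1.37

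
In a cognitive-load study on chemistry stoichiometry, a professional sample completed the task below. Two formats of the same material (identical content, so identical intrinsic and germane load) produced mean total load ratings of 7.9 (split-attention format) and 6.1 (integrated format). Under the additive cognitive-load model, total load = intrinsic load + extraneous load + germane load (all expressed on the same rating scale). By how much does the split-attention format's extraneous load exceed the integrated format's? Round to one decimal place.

Intrinsic and germane load are equal across formats, so the difference in total load equals the difference in extraneous load.
Extraneous-load difference = 7.9 − 6.1 = 1.8.

1.8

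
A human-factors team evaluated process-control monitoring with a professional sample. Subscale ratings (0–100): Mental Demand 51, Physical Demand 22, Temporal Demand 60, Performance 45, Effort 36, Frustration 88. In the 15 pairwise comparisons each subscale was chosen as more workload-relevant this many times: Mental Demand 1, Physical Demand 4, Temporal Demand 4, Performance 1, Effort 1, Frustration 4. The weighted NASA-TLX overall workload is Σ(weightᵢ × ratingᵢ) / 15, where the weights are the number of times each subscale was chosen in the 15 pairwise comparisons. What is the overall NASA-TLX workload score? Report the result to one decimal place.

The tallies are the weights (they sum to 15).
Weighted sum = 1·51 + 4·22 + 4·60 + 1·45 + 1·36 + 4·88
            = 51 + 88 + 240 + 45 + 36 + 352 = 812.
Overall workload = 812 / 15 = 54.1333 ≈ 54.1.

54.1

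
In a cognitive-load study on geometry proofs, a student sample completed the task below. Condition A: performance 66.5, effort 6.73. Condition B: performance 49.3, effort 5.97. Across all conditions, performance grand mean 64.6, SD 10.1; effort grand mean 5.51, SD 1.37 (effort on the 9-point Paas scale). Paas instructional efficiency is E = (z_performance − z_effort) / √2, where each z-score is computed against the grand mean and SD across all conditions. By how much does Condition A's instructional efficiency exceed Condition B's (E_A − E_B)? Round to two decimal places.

Condition A: z_P = (66.5 − 64.6)/10.1 = 0.1881; z_E = (6.73 − 5.51)/1.37 = 0.8905; E_A = (0.1881 − 0.8905)/√2 = -0.4967.
Condition B: z_P = (49.3 − 64.6)/10.1 = -1.5149; z_E = (5.97 − 5.51)/1.37 = 0.3358; E_B = (-1.5149 − 0.3358)/√2 = -1.3086.
E_A − E_B = -0.4967 − (-1.3086) = 0.8119 ≈ 0.81.

0.81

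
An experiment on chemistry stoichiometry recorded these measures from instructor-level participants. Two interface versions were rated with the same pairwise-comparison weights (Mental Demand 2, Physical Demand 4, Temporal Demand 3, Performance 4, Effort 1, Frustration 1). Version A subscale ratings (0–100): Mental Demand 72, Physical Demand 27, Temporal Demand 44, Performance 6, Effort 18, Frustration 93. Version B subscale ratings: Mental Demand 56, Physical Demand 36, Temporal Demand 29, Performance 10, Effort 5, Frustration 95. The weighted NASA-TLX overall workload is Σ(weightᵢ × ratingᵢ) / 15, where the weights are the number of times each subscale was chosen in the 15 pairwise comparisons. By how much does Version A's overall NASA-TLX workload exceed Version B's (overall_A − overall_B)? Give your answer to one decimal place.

Version A weighted sum = 2·72 + 4·27 + 3·44 + 4·6 + 1·18 + 1·93 = 144 + 108 + 132 + 24 + 18 + 93 = 519; overall_A = 519/15 = 34.6000.
Version B weighted sum = 2·56 + 4·36 + 3·29 + 4·10 + 1·5 + 1·95 = 112 + 144 + 87 + 40 + 5 + 95 = 483; overall_B = 483/15 = 32.2000.
Difference = 34.6000 − 32.2000 = 2.4000 ≈ 2.4.

2.4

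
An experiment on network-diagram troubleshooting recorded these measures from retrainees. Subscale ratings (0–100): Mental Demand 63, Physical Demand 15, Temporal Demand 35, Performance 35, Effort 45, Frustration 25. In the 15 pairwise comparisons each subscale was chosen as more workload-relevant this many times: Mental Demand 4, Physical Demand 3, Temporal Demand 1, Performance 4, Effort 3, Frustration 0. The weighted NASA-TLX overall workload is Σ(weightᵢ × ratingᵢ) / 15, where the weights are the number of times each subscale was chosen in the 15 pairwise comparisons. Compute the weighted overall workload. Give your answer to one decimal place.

40.5

The tallies are the weights (they sum to 15).
Weighted sum = 4·63 + 3·15 + 1·35 + 4·35 + 3·45 + 0·25
            = 252 + 45 + 35 + 140 + 135 + 0 = 607.
Overall workload = 607 / 15 = 40.4667 ≈ 40.5.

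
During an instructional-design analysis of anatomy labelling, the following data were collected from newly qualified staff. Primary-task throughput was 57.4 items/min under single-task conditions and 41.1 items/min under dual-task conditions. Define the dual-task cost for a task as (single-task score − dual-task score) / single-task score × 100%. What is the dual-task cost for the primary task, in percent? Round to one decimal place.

28.4

Cost = (57.4 − 41.1) / 57.4 × 100%
     = 16.3000 / 57.4 × 100% = 28.3972%.
≈ 28.4%.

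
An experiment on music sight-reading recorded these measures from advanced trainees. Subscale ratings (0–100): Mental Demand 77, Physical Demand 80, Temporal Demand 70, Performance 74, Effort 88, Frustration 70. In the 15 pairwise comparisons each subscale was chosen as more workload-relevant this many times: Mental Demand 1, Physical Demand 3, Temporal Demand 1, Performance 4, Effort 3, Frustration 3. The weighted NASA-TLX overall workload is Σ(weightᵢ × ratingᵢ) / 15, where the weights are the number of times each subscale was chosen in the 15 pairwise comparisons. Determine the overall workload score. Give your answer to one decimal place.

77.1

The tallies are the weights (they sum to 15).
Weighted sum = 1·77 + 3·80 + 1·70 + 4·74 + 3·88 + 3·70
            = 77 + 240 + 70 + 296 + 264 + 210 = 1157.
Overall workload = 1157 / 15 = 77.1333 ≈ 77.1.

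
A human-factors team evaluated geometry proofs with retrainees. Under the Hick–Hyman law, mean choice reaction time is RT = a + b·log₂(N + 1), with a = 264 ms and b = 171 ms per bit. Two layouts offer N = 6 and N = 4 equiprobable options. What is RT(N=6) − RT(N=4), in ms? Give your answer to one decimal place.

RT(6) = 264 + 171·log₂(7) = 264 + 171·2.8074 = 744.0654 ms.
RT(4) = 264 + 171·log₂(5) = 264 + 171·2.3219 = 661.0449 ms.
Difference = 744.0654 − 661.0449 = 83.0205 ≈ 83.0 ms.

83.0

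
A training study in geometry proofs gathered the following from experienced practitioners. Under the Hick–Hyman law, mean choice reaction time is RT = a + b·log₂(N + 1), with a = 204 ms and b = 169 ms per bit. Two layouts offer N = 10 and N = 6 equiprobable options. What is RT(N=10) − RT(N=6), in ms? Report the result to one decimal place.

110.2

RT(10) = 204 + 169·log₂(11) = 204 + 169·3.4594 = 788.6386 ms.
RT(6) = 204 + 169·log₂(7) = 204 + 169·2.8074 = 678.4506 ms.
Difference = 788.6386 − 678.4506 = 110.1880 ≈ 110.2 ms.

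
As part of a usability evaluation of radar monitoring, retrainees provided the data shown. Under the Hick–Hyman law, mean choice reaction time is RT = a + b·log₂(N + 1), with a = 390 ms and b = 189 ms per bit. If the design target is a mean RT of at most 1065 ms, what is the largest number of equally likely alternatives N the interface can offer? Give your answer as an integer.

Set 390 + 189·log₂(N + 1) ≤ 1065.
log₂(N + 1) ≤ (1065 − 390) / 189 = 3.5714.
N + 1 ≤ 2^3.5714 = 11.8877.
N ≤ 10.8877, so the largest integer N is 10.

10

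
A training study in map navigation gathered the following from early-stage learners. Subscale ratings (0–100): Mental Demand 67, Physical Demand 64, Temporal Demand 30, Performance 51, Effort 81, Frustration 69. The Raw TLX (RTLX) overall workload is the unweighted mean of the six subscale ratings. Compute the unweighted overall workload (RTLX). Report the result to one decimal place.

Sum of ratings = 67 + 64 + 30 + 51 + 81 + 69 = 362.
RTLX = 362 / 6 = 60.3333 ≈ 60.3.

60.3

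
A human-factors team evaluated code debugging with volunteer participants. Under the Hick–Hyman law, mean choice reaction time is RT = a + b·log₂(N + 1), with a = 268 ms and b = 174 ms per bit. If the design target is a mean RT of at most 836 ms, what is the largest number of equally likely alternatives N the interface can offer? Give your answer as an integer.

Set 268 + 174·log₂(N + 1) ≤ 836.
log₂(N + 1) ≤ (836 − 268) / 174 = 3.2644.
N + 1 ≤ 2^3.2644 = 9.6091.
N ≤ 8.6091, so the largest integer N is 8.

8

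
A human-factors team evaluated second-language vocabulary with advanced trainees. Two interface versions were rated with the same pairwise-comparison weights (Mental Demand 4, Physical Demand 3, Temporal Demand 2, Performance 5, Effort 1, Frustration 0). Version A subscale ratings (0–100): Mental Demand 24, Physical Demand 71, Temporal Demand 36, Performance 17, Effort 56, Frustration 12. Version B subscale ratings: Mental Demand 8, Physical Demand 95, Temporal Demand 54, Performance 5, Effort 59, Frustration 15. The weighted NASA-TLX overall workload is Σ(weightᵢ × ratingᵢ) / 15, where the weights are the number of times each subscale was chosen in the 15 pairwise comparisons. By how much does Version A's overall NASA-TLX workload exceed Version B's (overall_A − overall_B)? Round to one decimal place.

0.9

Version A weighted sum = 4·24 + 3·71 + 2·36 + 5·17 + 1·56 + 0·12 = 96 + 213 + 72 + 85 + 56 + 0 = 522; overall_A = 522/15 = 34.8000.
Version B weighted sum = 4·8 + 3·95 + 2·54 + 5·5 + 1·59 + 0·15 = 32 + 285 + 108 + 25 + 59 + 0 = 509; overall_B = 509/15 = 33.9333.
Difference = 34.8000 − 33.9333 = 0.8667 ≈ 0.9.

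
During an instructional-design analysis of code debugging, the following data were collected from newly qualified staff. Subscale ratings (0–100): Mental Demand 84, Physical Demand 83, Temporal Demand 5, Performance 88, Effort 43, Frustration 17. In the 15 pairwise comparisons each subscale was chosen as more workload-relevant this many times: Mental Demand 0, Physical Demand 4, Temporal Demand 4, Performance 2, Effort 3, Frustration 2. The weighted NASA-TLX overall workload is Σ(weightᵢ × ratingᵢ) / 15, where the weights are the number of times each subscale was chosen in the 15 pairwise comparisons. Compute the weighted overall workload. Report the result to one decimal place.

The tallies are the weights (they sum to 15).
Weighted sum = 0·84 + 4·83 + 4·5 + 2·88 + 3·43 + 2·17
            = 0 + 332 + 20 + 176 + 129 + 34 = 691.
Overall workload = 691 / 15 = 46.0667 ≈ 46.1.

46.1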